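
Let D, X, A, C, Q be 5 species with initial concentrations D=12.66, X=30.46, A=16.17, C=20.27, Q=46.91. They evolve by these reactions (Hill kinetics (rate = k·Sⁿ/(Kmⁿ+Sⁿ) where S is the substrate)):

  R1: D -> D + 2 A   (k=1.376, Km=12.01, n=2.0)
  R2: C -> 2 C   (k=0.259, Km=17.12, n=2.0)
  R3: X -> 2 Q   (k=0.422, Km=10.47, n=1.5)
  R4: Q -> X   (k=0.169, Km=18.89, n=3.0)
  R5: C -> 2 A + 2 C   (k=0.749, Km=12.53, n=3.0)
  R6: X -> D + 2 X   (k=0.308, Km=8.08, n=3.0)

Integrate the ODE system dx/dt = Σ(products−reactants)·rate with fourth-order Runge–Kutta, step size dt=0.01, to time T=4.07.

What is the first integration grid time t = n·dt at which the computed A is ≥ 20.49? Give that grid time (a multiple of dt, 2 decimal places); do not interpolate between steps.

RK4 with dt=0.01: 407 steps to T=4.07. Trajectory (selected grid times):
t=0.00: D=12.66 X=30.46 A=16.17 C=20.27 Q=46.91
t=0.45: D=12.80 X=30.51 A=17.37 C=20.61 Q=47.15
t=0.90: D=12.93 X=30.56 A=18.59 C=20.96 Q=47.40
t=1.36: D=13.07 X=30.61 A=19.84 C=21.32 Q=47.65
t=1.59: D=13.14 X=30.63 A=20.47 C=21.50 Q=47.78
t=1.60: D=13.14 X=30.64 A=20.50 C=21.50 Q=47.78
t=1.81: D=13.21 X=30.66 A=21.08 C=21.67 Q=47.89
t=2.26: D=13.34 X=30.71 A=22.33 C=22.02 Q=48.14
t=2.71: D=13.48 X=30.76 A=23.59 C=22.38 Q=48.38
t=3.17: D=13.62 X=30.81 A=24.88 C=22.75 Q=48.64
t=3.62: D=13.75 X=30.86 A=26.16 C=23.12 Q=48.88
t=4.07: D=13.89 X=30.91 A=27.45 C=23.48 Q=49.13
A(1.59)=20.472 < 20.49 but A(1.60)=20.499 ≥ 20.49, so the first grid time is t=1.60.

Threshold first reached at t = 1.60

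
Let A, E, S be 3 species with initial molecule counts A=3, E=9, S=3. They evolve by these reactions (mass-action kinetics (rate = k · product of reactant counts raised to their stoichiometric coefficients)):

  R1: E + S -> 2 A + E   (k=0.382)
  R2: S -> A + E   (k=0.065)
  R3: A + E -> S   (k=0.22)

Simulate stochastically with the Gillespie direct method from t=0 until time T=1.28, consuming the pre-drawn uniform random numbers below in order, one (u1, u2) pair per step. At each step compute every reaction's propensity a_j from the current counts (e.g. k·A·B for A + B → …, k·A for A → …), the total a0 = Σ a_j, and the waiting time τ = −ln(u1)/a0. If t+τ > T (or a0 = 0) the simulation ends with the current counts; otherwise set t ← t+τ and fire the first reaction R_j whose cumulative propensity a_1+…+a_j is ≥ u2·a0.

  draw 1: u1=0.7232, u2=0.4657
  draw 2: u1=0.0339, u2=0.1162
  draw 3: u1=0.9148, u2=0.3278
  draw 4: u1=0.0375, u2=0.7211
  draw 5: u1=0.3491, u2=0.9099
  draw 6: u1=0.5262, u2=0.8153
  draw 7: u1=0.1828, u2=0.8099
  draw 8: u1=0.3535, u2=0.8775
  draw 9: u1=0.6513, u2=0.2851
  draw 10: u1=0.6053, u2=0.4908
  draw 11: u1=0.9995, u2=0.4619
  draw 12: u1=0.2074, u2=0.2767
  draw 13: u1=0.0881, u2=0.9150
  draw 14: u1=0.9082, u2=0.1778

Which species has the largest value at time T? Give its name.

Dominant species at T: A

t=0.000: A=3 E=9 S=3
Draw 1: a1=10.314, a2=0.195, a3=5.940, a0=16.449; τ=−ln(0.7232)/16.449=0.020 → t=0.020; u2·a0=0.4657·16.449=7.660 ≤ a1=10.314 → R1 fires; A=5 E=9 S=2
Draw 2: a1=6.876, a2=0.130, a3=9.900, a0=16.906; τ=−ln(0.0339)/16.906=0.200 → t=0.220; u2·a0=0.1162·16.906=1.964 ≤ a1=6.876 → R1 fires; A=7 E=9 S=1
Draw 3: a1=3.438, a2=0.065, a3=13.860, a0=17.363; τ=−ln(0.9148)/17.363=0.005 → t=0.225; u2·a0=0.3278·17.363=5.692; a1+a2=3.503 < 5.692 ≤ a1+…+a3=17.363 → R3 fires; A=6 E=8 S=2
Draw 4: a1=6.112, a2=0.130, a3=10.560, a0=16.802; τ=−ln(0.0375)/16.802=0.195 → t=0.420; u2·a0=0.7211·16.802=12.116; a1+a2=6.242 < 12.116 ≤ a1+…+a3=16.802 → R3 fires; A=5 E=7 S=3
Draw 5: a1=8.022, a2=0.195, a3=7.700, a0=15.917; τ=−ln(0.3491)/15.917=0.066 → t=0.487; u2·a0=0.9099·15.917=14.483; a1+a2=8.217 < 14.483 ≤ a1+…+a3=15.917 → R3 fires; A=4 E=6 S=4
Draw 6: a1=9.168, a2=0.260, a3=5.280, a0=14.708; τ=−ln(0.5262)/14.708=0.044 → t=0.530; u2·a0=0.8153·14.708=11.991; a1+a2=9.428 < 11.991 ≤ a1+…+a3=14.708 → R3 fires; A=3 E=5 S=5
Draw 7: a1=9.550, a2=0.325, a3=3.300, a0=13.175; τ=−ln(0.1828)/13.175=0.129 → t=0.659; u2·a0=0.8099·13.175=10.670; a1+a2=9.875 < 10.670 ≤ a1+…+a3=13.175 → R3 fires; A=2 E=4 S=6
Draw 8: a1=9.168, a2=0.390, a3=1.760, a0=11.318; τ=−ln(0.3535)/11.318=0.092 → t=0.751; u2·a0=0.8775·11.318=9.932; a1+a2=9.558 < 9.932 ≤ a1+…+a3=11.318 → R3 fires; A=1 E=3 S=7
Draw 9: a1=8.022, a2=0.455, a3=0.660, a0=9.137; τ=−ln(0.6513)/9.137=0.047 → t=0.798; u2·a0=0.2851·9.137=2.605 ≤ a1=8.022 → R1 fires; A=3 E=3 S=6
Draw 10: a1=6.876, a2=0.390, a3=1.980, a0=9.246; τ=−ln(0.6053)/9.246=0.054 → t=0.852; u2·a0=0.4908·9.246=4.538 ≤ a1=6.876 → R1 fires; A=5 E=3 S=5
Draw 11: a1=5.730, a2=0.325, a3=3.300, a0=9.355; τ=−ln(0.9995)/9.355=0.000 → t=0.852; u2·a0=0.4619·9.355=4.321 ≤ a1=5.730 → R1 fires; A=7 E=3 S=4
Draw 12: a1=4.584, a2=0.260, a3=4.620, a0=9.464; τ=−ln(0.2074)/9.464=0.166 → t=1.019; u2·a0=0.2767·9.464=2.619 ≤ a1=4.584 → R1 fires; A=9 E=3 S=3
Draw 13: a1=3.438, a2=0.195, a3=5.940, a0=9.573; τ=−ln(0.0881)/9.573=0.254 → t=1.272; u2·a0=0.9150·9.573=8.759; a1+a2=3.633 < 8.759 ≤ a1+…+a3=9.573 → R3 fires; A=8 E=2 S=4
Draw 14: a1=3.056, a2=0.260, a3=3.520, a0=6.836; τ=−ln(0.9082)/6.836=0.014 → t=1.286 > T=1.28: stop.
At T=1.28: A=8 E=2 S=4; the largest is A.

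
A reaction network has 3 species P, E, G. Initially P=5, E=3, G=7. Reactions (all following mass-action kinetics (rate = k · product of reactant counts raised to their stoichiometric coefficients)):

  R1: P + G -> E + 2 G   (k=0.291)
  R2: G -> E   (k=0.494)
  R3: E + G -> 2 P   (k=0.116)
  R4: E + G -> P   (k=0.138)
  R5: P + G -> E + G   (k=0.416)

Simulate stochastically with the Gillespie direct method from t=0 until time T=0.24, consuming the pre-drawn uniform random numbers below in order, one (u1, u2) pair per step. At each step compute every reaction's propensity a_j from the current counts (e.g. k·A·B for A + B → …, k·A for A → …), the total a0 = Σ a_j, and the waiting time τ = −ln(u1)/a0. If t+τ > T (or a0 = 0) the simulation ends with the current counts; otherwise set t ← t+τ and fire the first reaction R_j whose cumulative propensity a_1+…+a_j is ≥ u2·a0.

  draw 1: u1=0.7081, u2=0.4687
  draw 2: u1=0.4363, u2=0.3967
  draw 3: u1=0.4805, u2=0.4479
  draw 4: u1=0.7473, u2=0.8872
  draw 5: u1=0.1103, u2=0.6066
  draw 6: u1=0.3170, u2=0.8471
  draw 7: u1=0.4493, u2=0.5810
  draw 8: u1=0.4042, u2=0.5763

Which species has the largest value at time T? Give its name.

Dominant species at T: P

t=0.000: P=5 E=3 G=7
Draw 1: a1=10.185, a2=3.458, a3=2.436, a4=2.898, a5=14.560, a0=33.537; τ=−ln(0.7081)/33.537=0.010 → t=0.010; u2·a0=0.4687·33.537=15.719; a1+a2=13.643 < 15.719 ≤ a1+…+a3=16.079 → R3 fires; P=7 E=2 G=6
Draw 2: a1=12.222, a2=2.964, a3=1.392, a4=1.656, a5=17.472, a0=35.706; τ=−ln(0.4363)/35.706=0.023 → t=0.034; u2·a0=0.3967·35.706=14.165; a1=12.222 < 14.165 ≤ a1+a2=15.186 → R2 fires; P=7 E=3 G=5
Draw 3: a1=10.185, a2=2.470, a3=1.740, a4=2.070, a5=14.560, a0=31.025; τ=−ln(0.4805)/31.025=0.024 → t=0.057; u2·a0=0.4479·31.025=13.896; a1+a2=12.655 < 13.896 ≤ a1+…+a3=14.395 → R3 fires; P=9 E=2 G=4
Draw 4: a1=10.476, a2=1.976, a3=0.928, a4=1.104, a5=14.976, a0=29.460; τ=−ln(0.7473)/29.460=0.010 → t=0.067; u2·a0=0.8872·29.460=26.137; a1+…+a4=14.484 < 26.137 ≤ a1+…+a5=29.460 → R5 fires; P=8 E=3 G=4
Draw 5: a1=9.312, a2=1.976, a3=1.392, a4=1.656, a5=13.312, a0=27.648; τ=−ln(0.1103)/27.648=0.080 → t=0.147; u2·a0=0.6066·27.648=16.771; a1+…+a4=14.336 < 16.771 ≤ a1+…+a5=27.648 → R5 fires; P=7 E=4 G=4
Draw 6: a1=8.148, a2=1.976, a3=1.856, a4=2.208, a5=11.648, a0=25.836; τ=−ln(0.3170)/25.836=0.044 → t=0.191; u2·a0=0.8471·25.836=21.886; a1+…+a4=14.188 < 21.886 ≤ a1+…+a5=25.836 → R5 fires; P=6 E=5 G=4
Draw 7: a1=6.984, a2=1.976, a3=2.320, a4=2.760, a5=9.984, a0=24.024; τ=−ln(0.4493)/24.024=0.033 → t=0.225; u2·a0=0.5810·24.024=13.958; a1+…+a3=11.280 < 13.958 ≤ a1+…+a4=14.040 → R4 fires; P=7 E=4 G=3
Draw 8: a1=6.111, a2=1.482, a3=1.392, a4=1.656, a5=8.736, a0=19.377; τ=−ln(0.4042)/19.377=0.047 → t=0.271 > T=0.24: stop.
At T=0.24: P=7 E=4 G=3; the largest is P.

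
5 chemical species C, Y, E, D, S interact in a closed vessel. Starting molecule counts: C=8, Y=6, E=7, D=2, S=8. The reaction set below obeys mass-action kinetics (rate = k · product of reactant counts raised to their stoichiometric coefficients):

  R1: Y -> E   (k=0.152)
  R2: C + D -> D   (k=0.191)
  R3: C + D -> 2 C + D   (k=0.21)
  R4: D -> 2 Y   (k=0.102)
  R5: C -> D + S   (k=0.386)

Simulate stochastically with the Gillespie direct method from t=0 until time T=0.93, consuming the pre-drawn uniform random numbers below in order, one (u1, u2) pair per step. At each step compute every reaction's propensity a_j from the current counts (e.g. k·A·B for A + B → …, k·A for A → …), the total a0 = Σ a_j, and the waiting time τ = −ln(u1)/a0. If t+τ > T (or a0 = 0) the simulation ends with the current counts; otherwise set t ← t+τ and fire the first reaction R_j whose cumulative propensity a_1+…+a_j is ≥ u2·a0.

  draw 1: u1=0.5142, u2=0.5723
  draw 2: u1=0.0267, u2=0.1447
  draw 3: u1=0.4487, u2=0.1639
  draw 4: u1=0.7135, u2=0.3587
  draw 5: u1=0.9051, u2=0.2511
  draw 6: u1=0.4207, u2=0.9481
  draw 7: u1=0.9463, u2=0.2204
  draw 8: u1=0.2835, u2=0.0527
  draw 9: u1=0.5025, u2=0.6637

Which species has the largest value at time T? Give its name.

t=0.000: C=8 Y=6 E=7 D=2 S=8
Draw 1: a1=0.912, a2=3.056, a3=3.360, a4=0.204, a5=3.088, a0=10.620; τ=−ln(0.5142)/10.620=0.063 → t=0.063; u2·a0=0.5723·10.620=6.078; a1+a2=3.968 < 6.078 ≤ a1+…+a3=7.328 → R3 fires; C=9 Y=6 E=7 D=2 S=8
Draw 2: a1=0.912, a2=3.438, a3=3.780, a4=0.204, a5=3.474, a0=11.808; τ=−ln(0.0267)/11.808=0.307 → t=0.369; u2·a0=0.1447·11.808=1.709; a1=0.912 < 1.709 ≤ a1+a2=4.350 → R2 fires; C=8 Y=6 E=7 D=2 S=8
Draw 3: a1=0.912, a2=3.056, a3=3.360, a4=0.204, a5=3.088, a0=10.620; τ=−ln(0.4487)/10.620=0.075 → t=0.445; u2·a0=0.1639·10.620=1.741; a1=0.912 < 1.741 ≤ a1+a2=3.968 → R2 fires; C=7 Y=6 E=7 D=2 S=8
Draw 4: a1=0.912, a2=2.674, a3=2.940, a4=0.204, a5=2.702, a0=9.432; τ=−ln(0.7135)/9.432=0.036 → t=0.481; u2·a0=0.3587·9.432=3.383; a1=0.912 < 3.383 ≤ a1+a2=3.586 → R2 fires; C=6 Y=6 E=7 D=2 S=8
Draw 5: a1=0.912, a2=2.292, a3=2.520, a4=0.204, a5=2.316, a0=8.244; τ=−ln(0.9051)/8.244=0.012 → t=0.493; u2·a0=0.2511·8.244=2.070; a1=0.912 < 2.070 ≤ a1+a2=3.204 → R2 fires; C=5 Y=6 E=7 D=2 S=8
Draw 6: a1=0.912, a2=1.910, a3=2.100, a4=0.204, a5=1.930, a0=7.056; τ=−ln(0.4207)/7.056=0.123 → t=0.616; u2·a0=0.9481·7.056=6.690; a1+…+a4=5.126 < 6.690 ≤ a1+…+a5=7.056 → R5 fires; C=4 Y=6 E=7 D=3 S=9
Draw 7: a1=0.912, a2=2.292, a3=2.520, a4=0.306, a5=1.544, a0=7.574; τ=−ln(0.9463)/7.574=0.007 → t=0.623; u2·a0=0.2204·7.574=1.669; a1=0.912 < 1.669 ≤ a1+a2=3.204 → R2 fires; C=3 Y=6 E=7 D=3 S=9
Draw 8: a1=0.912, a2=1.719, a3=1.890, a4=0.306, a5=1.158, a0=5.985; τ=−ln(0.2835)/5.985=0.211 → t=0.833; u2·a0=0.0527·5.985=0.315 ≤ a1=0.912 → R1 fires; C=3 Y=5 E=8 D=3 S=9
Draw 9: a1=0.760, a2=1.719, a3=1.890, a4=0.306, a5=1.158, a0=5.833; τ=−ln(0.5025)/5.833=0.118 → t=0.951 > T=0.93: stop.
At T=0.93: C=3 Y=5 E=8 D=3 S=9; the largest is S.

Dominant species at T: S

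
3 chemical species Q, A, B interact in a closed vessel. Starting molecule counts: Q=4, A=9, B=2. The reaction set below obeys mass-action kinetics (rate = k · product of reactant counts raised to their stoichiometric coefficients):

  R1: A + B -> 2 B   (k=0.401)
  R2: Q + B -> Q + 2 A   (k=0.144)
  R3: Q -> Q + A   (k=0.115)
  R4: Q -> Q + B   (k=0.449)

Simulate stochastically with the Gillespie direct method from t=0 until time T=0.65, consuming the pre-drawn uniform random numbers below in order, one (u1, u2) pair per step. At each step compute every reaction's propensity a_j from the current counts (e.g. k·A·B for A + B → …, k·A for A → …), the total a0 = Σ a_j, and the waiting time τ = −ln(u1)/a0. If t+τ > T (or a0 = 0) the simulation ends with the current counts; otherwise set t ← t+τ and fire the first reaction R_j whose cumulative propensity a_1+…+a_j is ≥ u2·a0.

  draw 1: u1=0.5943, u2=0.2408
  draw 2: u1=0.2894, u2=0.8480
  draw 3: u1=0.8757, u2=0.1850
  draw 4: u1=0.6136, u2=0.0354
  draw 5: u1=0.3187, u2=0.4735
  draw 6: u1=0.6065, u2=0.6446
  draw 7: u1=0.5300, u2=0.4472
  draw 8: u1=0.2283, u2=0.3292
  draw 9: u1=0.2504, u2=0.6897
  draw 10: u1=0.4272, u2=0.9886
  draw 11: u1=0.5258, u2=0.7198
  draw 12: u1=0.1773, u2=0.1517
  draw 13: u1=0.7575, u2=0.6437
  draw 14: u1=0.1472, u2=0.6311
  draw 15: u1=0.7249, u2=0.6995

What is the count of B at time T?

B at T = 11

t=0.000: Q=4 A=9 B=2
Draw 1: a1=7.218, a2=1.152, a3=0.460, a4=1.796, a0=10.626; τ=−ln(0.5943)/10.626=0.049 → t=0.049; u2·a0=0.2408·10.626=2.559 ≤ a1=7.218 → R1 fires; Q=4 A=8 B=3
Draw 2: a1=9.624, a2=1.728, a3=0.460, a4=1.796, a0=13.608; τ=−ln(0.2894)/13.608=0.091 → t=0.140; u2·a0=0.8480·13.608=11.540; a1+a2=11.352 < 11.540 ≤ a1+…+a3=11.812 → R3 fires; Q=4 A=9 B=3
Draw 3: a1=10.827, a2=1.728, a3=0.460, a4=1.796, a0=14.811; τ=−ln(0.8757)/14.811=0.009 → t=0.149; u2·a0=0.1850·14.811=2.740 ≤ a1=10.827 → R1 fires; Q=4 A=8 B=4
Draw 4: a1=12.832, a2=2.304, a3=0.460, a4=1.796, a0=17.392; τ=−ln(0.6136)/17.392=0.028 → t=0.177; u2·a0=0.0354·17.392=0.616 ≤ a1=12.832 → R1 fires; Q=4 A=7 B=5
Draw 5: a1=14.035, a2=2.880, a3=0.460, a4=1.796, a0=19.171; τ=−ln(0.3187)/19.171=0.060 → t=0.237; u2·a0=0.4735·19.171=9.077 ≤ a1=14.035 → R1 fires; Q=4 A=6 B=6
Draw 6: a1=14.436, a2=3.456, a3=0.460, a4=1.796, a0=20.148; τ=−ln(0.6065)/20.148=0.025 → t=0.262; u2·a0=0.6446·20.148=12.987 ≤ a1=14.436 → R1 fires; Q=4 A=5 B=7
Draw 7: a1=14.035, a2=4.032, a3=0.460, a4=1.796, a0=20.323; τ=−ln(0.5300)/20.323=0.031 → t=0.293; u2·a0=0.4472·20.323=9.088 ≤ a1=14.035 → R1 fires; Q=4 A=4 B=8
Draw 8: a1=12.832, a2=4.608, a3=0.460, a4=1.796, a0=19.696; τ=−ln(0.2283)/19.696=0.075 → t=0.368; u2·a0=0.3292·19.696=6.484 ≤ a1=12.832 → R1 fires; Q=4 A=3 B=9
Draw 9: a1=10.827, a2=5.184, a3=0.460, a4=1.796, a0=18.267; τ=−ln(0.2504)/18.267=0.076 → t=0.444; u2·a0=0.6897·18.267=12.599; a1=10.827 < 12.599 ≤ a1+a2=16.011 → R2 fires; Q=4 A=5 B=8
Draw 10: a1=16.040, a2=4.608, a3=0.460, a4=1.796, a0=22.904; τ=−ln(0.4272)/22.904=0.037 → t=0.481; u2·a0=0.9886·22.904=22.643; a1+…+a3=21.108 < 22.643 ≤ a1+…+a4=22.904 → R4 fires; Q=4 A=5 B=9
Draw 11: a1=18.045, a2=5.184, a3=0.460, a4=1.796, a0=25.485; τ=−ln(0.5258)/25.485=0.025 → t=0.506; u2·a0=0.7198·25.485=18.344; a1=18.045 < 18.344 ≤ a1+a2=23.229 → R2 fires; Q=4 A=7 B=8
Draw 12: a1=22.456, a2=4.608, a3=0.460, a4=1.796, a0=29.320; τ=−ln(0.1773)/29.320=0.059 → t=0.565; u2·a0=0.1517·29.320=4.448 ≤ a1=22.456 → R1 fires; Q=4 A=6 B=9
Draw 13: a1=21.654, a2=5.184, a3=0.460, a4=1.796, a0=29.094; τ=−ln(0.7575)/29.094=0.010 → t=0.575; u2·a0=0.6437·29.094=18.728 ≤ a1=21.654 → R1 fires; Q=4 A=5 B=10
Draw 14: a1=20.050, a2=5.760, a3=0.460, a4=1.796, a0=28.066; τ=−ln(0.1472)/28.066=0.068 → t=0.643; u2·a0=0.6311·28.066=17.712 ≤ a1=20.050 → R1 fires; Q=4 A=4 B=11
Draw 15: a1=17.644, a2=6.336, a3=0.460, a4=1.796, a0=26.236; τ=−ln(0.7249)/26.236=0.012 → t=0.655 > T=0.65: stop.
Read off B at T=0.65: 11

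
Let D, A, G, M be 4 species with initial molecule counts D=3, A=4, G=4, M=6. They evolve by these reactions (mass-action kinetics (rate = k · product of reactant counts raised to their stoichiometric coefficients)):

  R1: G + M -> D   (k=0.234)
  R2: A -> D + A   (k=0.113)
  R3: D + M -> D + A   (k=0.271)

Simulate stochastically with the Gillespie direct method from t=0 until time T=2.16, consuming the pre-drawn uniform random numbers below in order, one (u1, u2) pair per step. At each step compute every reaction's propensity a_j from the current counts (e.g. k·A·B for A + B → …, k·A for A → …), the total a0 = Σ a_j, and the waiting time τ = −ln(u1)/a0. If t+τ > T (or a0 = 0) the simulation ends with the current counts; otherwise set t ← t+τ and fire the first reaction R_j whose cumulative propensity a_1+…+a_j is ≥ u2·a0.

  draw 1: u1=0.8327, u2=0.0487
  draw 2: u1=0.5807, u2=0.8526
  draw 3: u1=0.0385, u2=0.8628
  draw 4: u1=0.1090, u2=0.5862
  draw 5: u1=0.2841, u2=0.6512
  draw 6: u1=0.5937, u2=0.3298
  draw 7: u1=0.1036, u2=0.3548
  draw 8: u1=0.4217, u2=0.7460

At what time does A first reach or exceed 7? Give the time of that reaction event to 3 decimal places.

Threshold first reached at t = 0.864

t=0.000: D=3 A=4 G=4 M=6
Draw 1: a1=5.616, a2=0.452, a3=4.878, a0=10.946; τ=−ln(0.8327)/10.946=0.017 → t=0.017; u2·a0=0.0487·10.946=0.533 ≤ a1=5.616 → R1 fires; D=4 A=4 G=3 M=5
Draw 2: a1=3.510, a2=0.452, a3=5.420, a0=9.382; τ=−ln(0.5807)/9.382=0.058 → t=0.075; u2·a0=0.8526·9.382=7.999; a1+a2=3.962 < 7.999 ≤ a1+…+a3=9.382 → R3 fires; D=4 A=5 G=3 M=4
Draw 3: a1=2.808, a2=0.565, a3=4.336, a0=7.709; τ=−ln(0.0385)/7.709=0.423 → t=0.497; u2·a0=0.8628·7.709=6.651; a1+a2=3.373 < 6.651 ≤ a1+…+a3=7.709 → R3 fires; D=4 A=6 G=3 M=3
Draw 4: a1=2.106, a2=0.678, a3=3.252, a0=6.036; τ=−ln(0.1090)/6.036=0.367 → t=0.864; u2·a0=0.5862·6.036=3.538; a1+a2=2.784 < 3.538 ≤ a1+…+a3=6.036 → R3 fires; D=4 A=7 G=3 M=2
Draw 5: a1=1.404, a2=0.791, a3=2.168, a0=4.363; τ=−ln(0.2841)/4.363=0.288 → t=1.153; u2·a0=0.6512·4.363=2.841; a1+a2=2.195 < 2.841 ≤ a1+…+a3=4.363 → R3 fires; D=4 A=8 G=3 M=1
Draw 6: a1=0.702, a2=0.904, a3=1.084, a0=2.690; τ=−ln(0.5937)/2.690=0.194 → t=1.347; u2·a0=0.3298·2.690=0.887; a1=0.702 < 0.887 ≤ a1+a2=1.606 → R2 fires; D=5 A=8 G=3 M=1
Draw 7: a1=0.702, a2=0.904, a3=1.355, a0=2.961; τ=−ln(0.1036)/2.961=0.766 → t=2.112; u2·a0=0.3548·2.961=1.051; a1=0.702 < 1.051 ≤ a1+a2=1.606 → R2 fires; D=6 A=8 G=3 M=1
Draw 8: a1=0.702, a2=0.904, a3=1.626, a0=3.232; τ=−ln(0.4217)/3.232=0.267 → t=2.379 > T=2.16: stop.
A first becomes ≥ 7 when it reaches 7 at the event at t=0.864.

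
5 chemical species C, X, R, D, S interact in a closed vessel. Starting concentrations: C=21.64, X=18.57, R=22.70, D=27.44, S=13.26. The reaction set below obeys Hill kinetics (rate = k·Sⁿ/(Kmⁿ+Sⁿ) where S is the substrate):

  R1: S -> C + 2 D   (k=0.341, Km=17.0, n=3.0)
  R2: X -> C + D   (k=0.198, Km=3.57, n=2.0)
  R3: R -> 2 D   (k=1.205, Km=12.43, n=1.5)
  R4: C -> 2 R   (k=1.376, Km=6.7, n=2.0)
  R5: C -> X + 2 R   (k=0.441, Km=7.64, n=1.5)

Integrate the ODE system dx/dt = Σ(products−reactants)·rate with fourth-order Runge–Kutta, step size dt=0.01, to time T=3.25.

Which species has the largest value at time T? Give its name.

Dominant species at T: D

RK4 with dt=0.01: 325 steps to T=3.25. Trajectory (selected grid times):
t=0.00: C=21.64 X=18.57 R=22.70 D=27.44 S=13.26
t=0.36: C=21.17 X=18.63 R=23.55 D=28.21 S=13.22
t=0.72: C=20.69 X=18.69 R=24.40 D=28.99 S=13.18
t=1.08: C=20.23 X=18.75 R=25.23 D=29.78 S=13.14
t=1.44: C=19.76 X=18.81 R=26.05 D=30.57 S=13.10
t=1.81: C=19.28 X=18.87 R=26.89 D=31.39 S=13.06
t=2.17: C=18.82 X=18.93 R=27.69 D=32.20 S=13.03
t=2.53: C=18.37 X=18.99 R=28.48 D=33.02 S=12.99
t=2.89: C=17.91 X=19.04 R=29.27 D=33.84 S=12.95
t=3.25: C=17.46 X=19.10 R=30.04 D=34.67 S=12.91
At T=3.25: C=17.46 X=19.10 R=30.04 D=34.67 S=12.91; the largest is D.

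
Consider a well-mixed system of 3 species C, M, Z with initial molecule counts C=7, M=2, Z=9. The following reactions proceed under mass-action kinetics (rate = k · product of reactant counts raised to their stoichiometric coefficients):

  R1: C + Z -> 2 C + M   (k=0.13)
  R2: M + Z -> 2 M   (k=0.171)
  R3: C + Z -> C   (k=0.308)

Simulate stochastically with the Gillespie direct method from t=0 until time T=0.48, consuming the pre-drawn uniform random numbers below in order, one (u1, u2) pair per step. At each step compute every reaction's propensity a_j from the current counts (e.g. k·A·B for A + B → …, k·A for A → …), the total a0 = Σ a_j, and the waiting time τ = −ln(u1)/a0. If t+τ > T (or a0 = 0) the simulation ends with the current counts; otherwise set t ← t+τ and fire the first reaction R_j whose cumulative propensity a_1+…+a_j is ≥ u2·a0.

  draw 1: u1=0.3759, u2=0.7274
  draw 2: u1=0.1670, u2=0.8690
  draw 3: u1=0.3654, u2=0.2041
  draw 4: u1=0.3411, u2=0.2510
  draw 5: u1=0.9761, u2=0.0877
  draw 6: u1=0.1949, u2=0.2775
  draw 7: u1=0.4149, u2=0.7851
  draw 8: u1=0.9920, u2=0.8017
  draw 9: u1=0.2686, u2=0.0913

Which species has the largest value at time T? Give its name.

Dominant species at T: C

t=0.000: C=7 M=2 Z=9
Draw 1: a1=8.190, a2=3.078, a3=19.404, a0=30.672; τ=−ln(0.3759)/30.672=0.032 → t=0.032; u2·a0=0.7274·30.672=22.311; a1+a2=11.268 < 22.311 ≤ a1+…+a3=30.672 → R3 fires; C=7 M=2 Z=8
Draw 2: a1=7.280, a2=2.736, a3=17.248, a0=27.264; τ=−ln(0.1670)/27.264=0.066 → t=0.098; u2·a0=0.8690·27.264=23.692; a1+a2=10.016 < 23.692 ≤ a1+…+a3=27.264 → R3 fires; C=7 M=2 Z=7
Draw 3: a1=6.370, a2=2.394, a3=15.092, a0=23.856; τ=−ln(0.3654)/23.856=0.042 → t=0.140; u2·a0=0.2041·23.856=4.869 ≤ a1=6.370 → R1 fires; C=8 M=3 Z=6
Draw 4: a1=6.240, a2=3.078, a3=14.784, a0=24.102; τ=−ln(0.3411)/24.102=0.045 → t=0.184; u2·a0=0.2510·24.102=6.050 ≤ a1=6.240 → R1 fires; C=9 M=4 Z=5
Draw 5: a1=5.850, a2=3.420, a3=13.860, a0=23.130; τ=−ln(0.9761)/23.130=0.001 → t=0.185; u2·a0=0.0877·23.130=2.029 ≤ a1=5.850 → R1 fires; C=10 M=5 Z=4
Draw 6: a1=5.200, a2=3.420, a3=12.320, a0=20.940; τ=−ln(0.1949)/20.940=0.078 → t=0.264; u2·a0=0.2775·20.940=5.811; a1=5.200 < 5.811 ≤ a1+a2=8.620 → R2 fires; C=10 M=6 Z=3
Draw 7: a1=3.900, a2=3.078, a3=9.240, a0=16.218; τ=−ln(0.4149)/16.218=0.054 → t=0.318; u2·a0=0.7851·16.218=12.733; a1+a2=6.978 < 12.733 ≤ a1+…+a3=16.218 → R3 fires; C=10 M=6 Z=2
Draw 8: a1=2.600, a2=2.052, a3=6.160, a0=10.812; τ=−ln(0.9920)/10.812=0.001 → t=0.318; u2·a0=0.8017·10.812=8.668; a1+a2=4.652 < 8.668 ≤ a1+…+a3=10.812 → R3 fires; C=10 M=6 Z=1
Draw 9: a1=1.300, a2=1.026, a3=3.080, a0=5.406; τ=−ln(0.2686)/5.406=0.243 → t=0.562 > T=0.48: stop.
At T=0.48: C=10 M=6 Z=1; the largest is C.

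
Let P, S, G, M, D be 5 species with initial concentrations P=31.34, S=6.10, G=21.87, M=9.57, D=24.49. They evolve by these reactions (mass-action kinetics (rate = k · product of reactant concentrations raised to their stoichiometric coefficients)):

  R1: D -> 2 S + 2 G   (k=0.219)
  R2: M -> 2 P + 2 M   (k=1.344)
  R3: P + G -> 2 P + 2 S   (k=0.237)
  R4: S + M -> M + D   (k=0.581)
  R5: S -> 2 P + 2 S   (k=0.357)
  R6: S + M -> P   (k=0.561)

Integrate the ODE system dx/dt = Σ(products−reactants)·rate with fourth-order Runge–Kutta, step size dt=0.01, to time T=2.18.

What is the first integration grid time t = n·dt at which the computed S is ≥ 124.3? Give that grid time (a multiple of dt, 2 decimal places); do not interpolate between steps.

RK4 with dt=0.01: 218 steps to T=2.18. Trajectory (selected grid times):
t=0.00: P=31.34 S=6.10 G=21.87 M=9.57 D=24.49
t=0.24: P=71.99 S=36.76 G=1.78 M=0.45 D=33.70
t=0.48: P=84.68 S=52.14 G=0.75 M=0.00 D=32.45
t=0.73: P=99.03 S=68.18 G=0.60 M=0.00 D=30.73
t=0.97: P=115.34 S=84.37 G=0.48 M=0.00 D=29.15
t=1.21: P=134.33 S=101.47 G=0.39 M=0.00 D=27.66
t=1.45: P=156.16 S=119.57 G=0.32 M=0.00 D=26.24
t=1.51: P=162.08 S=124.27 G=0.30 M=0.00 D=25.90
t=1.52: P=163.09 S=125.06 G=0.30 M=0.00 D=25.84
t=1.70: P=182.13 S=139.64 G=0.26 M=0.00 D=24.85
t=1.94: P=210.39 S=160.20 G=0.21 M=0.00 D=23.57
t=2.18: P=242.16 S=182.18 G=0.17 M=0.00 D=22.37
S(1.51)=124.272 < 124.3 but S(1.52)=125.062 ≥ 124.3, so the first grid time is t=1.52.

Threshold first reached at t = 1.52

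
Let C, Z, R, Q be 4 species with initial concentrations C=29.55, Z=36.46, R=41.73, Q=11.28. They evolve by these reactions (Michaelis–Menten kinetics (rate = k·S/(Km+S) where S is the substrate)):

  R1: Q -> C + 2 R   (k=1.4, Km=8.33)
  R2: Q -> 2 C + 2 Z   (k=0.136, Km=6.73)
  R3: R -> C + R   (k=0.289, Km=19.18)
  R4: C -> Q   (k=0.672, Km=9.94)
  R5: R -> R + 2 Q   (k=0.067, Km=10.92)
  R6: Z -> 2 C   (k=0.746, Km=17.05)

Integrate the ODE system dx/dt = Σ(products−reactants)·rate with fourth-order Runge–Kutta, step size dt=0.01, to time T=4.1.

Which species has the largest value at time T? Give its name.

RK4 with dt=0.01: 410 steps to T=4.1. Trajectory (selected grid times):
t=0.00: C=29.55 Z=36.46 R=41.73 Q=11.28
t=0.46: C=30.32 Z=36.30 R=42.47 Q=11.15
t=0.91: C=31.08 Z=36.15 R=43.19 Q=11.03
t=1.37: C=31.85 Z=36.00 R=43.92 Q=10.91
t=1.82: C=32.59 Z=35.84 R=44.63 Q=10.80
t=2.28: C=33.35 Z=35.69 R=45.36 Q=10.68
t=2.73: C=34.09 Z=35.54 R=46.07 Q=10.57
t=3.19: C=34.85 Z=35.38 R=46.78 Q=10.47
t=3.64: C=35.58 Z=35.23 R=47.48 Q=10.36
t=4.10: C=36.33 Z=35.07 R=48.20 Q=10.26
At T=4.1: C=36.33 Z=35.07 R=48.20 Q=10.26; the largest is R.

Dominant species at T: R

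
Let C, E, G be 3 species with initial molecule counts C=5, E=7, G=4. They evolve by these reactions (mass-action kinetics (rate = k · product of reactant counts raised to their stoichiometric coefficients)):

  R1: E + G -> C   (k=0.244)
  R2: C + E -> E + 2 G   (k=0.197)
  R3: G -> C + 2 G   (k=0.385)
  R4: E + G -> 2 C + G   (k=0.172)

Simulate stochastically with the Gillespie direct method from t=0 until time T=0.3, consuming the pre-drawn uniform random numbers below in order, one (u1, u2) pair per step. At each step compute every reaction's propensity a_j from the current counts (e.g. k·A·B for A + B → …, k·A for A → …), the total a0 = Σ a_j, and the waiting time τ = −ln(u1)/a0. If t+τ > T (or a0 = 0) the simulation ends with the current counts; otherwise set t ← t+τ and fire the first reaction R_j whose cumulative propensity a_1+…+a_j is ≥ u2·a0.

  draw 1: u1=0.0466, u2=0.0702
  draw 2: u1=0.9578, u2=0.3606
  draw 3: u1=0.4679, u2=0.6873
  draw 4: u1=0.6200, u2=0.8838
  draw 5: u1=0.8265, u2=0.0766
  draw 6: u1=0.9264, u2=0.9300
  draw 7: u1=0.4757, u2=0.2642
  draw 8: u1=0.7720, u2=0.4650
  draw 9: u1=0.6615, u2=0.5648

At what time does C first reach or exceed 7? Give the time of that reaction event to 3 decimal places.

Threshold first reached at t = 0.212

t=0.000: C=5 E=7 G=4
Draw 1: a1=6.832, a2=6.895, a3=1.540, a4=4.816, a0=20.083; τ=−ln(0.0466)/20.083=0.153 → t=0.153; u2·a0=0.0702·20.083=1.410 ≤ a1=6.832 → R1 fires; C=6 E=6 G=3
Draw 2: a1=4.392, a2=7.092, a3=1.155, a4=3.096, a0=15.735; τ=−ln(0.9578)/15.735=0.003 → t=0.155; u2·a0=0.3606·15.735=5.674; a1=4.392 < 5.674 ≤ a1+a2=11.484 → R2 fires; C=5 E=6 G=5
Draw 3: a1=7.320, a2=5.910, a3=1.925, a4=5.160, a0=20.315; τ=−ln(0.4679)/20.315=0.037 → t=0.193; u2·a0=0.6873·20.315=13.962; a1+a2=13.230 < 13.962 ≤ a1+…+a3=15.155 → R3 fires; C=6 E=6 G=6
Draw 4: a1=8.784, a2=7.092, a3=2.310, a4=6.192, a0=24.378; τ=−ln(0.6200)/24.378=0.020 → t=0.212; u2·a0=0.8838·24.378=21.545; a1+…+a3=18.186 < 21.545 ≤ a1+…+a4=24.378 → R4 fires; C=8 E=5 G=6
Draw 5: a1=7.320, a2=7.880, a3=2.310, a4=5.160, a0=22.670; τ=−ln(0.8265)/22.670=0.008 → t=0.221; u2·a0=0.0766·22.670=1.737 ≤ a1=7.320 → R1 fires; C=9 E=4 G=5
Draw 6: a1=4.880, a2=7.092, a3=1.925, a4=3.440, a0=17.337; τ=−ln(0.9264)/17.337=0.004 → t=0.225; u2·a0=0.9300·17.337=16.123; a1+…+a3=13.897 < 16.123 ≤ a1+…+a4=17.337 → R4 fires; C=11 E=3 G=5
Draw 7: a1=3.660, a2=6.501, a3=1.925, a4=2.580, a0=14.666; τ=−ln(0.4757)/14.666=0.051 → t=0.276; u2·a0=0.2642·14.666=3.875; a1=3.660 < 3.875 ≤ a1+a2=10.161 → R2 fires; C=10 E=3 G=7
Draw 8: a1=5.124, a2=5.910, a3=2.695, a4=3.612, a0=17.341; τ=−ln(0.7720)/17.341=0.015 → t=0.291; u2·a0=0.4650·17.341=8.064; a1=5.124 < 8.064 ≤ a1+a2=11.034 → R2 fires; C=9 E=3 G=9
Draw 9: a1=6.588, a2=5.319, a3=3.465, a4=4.644, a0=20.016; τ=−ln(0.6615)/20.016=0.021 → t=0.311 > T=0.3: stop.
C first becomes ≥ 7 when it reaches 8 at the event at t=0.212.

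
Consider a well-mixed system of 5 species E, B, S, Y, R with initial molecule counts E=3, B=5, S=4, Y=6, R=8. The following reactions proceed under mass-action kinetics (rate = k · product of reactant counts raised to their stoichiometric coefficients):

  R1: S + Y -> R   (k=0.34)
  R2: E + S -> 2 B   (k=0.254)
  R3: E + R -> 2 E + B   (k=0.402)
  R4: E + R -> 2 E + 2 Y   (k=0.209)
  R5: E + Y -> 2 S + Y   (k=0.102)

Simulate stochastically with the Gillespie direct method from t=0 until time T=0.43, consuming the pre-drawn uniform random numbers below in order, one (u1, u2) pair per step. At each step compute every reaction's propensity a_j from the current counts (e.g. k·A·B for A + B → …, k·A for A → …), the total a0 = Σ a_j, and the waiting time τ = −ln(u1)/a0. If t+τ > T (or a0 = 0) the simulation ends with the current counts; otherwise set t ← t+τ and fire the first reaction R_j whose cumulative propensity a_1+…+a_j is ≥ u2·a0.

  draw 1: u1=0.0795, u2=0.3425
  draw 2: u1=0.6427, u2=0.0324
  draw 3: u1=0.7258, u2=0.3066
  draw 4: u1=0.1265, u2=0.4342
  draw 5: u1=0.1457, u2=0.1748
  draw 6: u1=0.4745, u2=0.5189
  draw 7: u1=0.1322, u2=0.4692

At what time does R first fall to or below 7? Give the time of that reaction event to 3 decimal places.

t=0.000: E=3 B=5 S=4 Y=6 R=8
Draw 1: a1=8.160, a2=3.048, a3=9.648, a4=5.016, a5=1.836, a0=27.708; τ=−ln(0.0795)/27.708=0.091 → t=0.091; u2·a0=0.3425·27.708=9.490; a1=8.160 < 9.490 ≤ a1+a2=11.208 → R2 fires; E=2 B=7 S=3 Y=6 R=8
Draw 2: a1=6.120, a2=1.524, a3=6.432, a4=3.344, a5=1.224, a0=18.644; τ=−ln(0.6427)/18.644=0.024 → t=0.115; u2·a0=0.0324·18.644=0.604 ≤ a1=6.120 → R1 fires; E=2 B=7 S=2 Y=5 R=9
Draw 3: a1=3.400, a2=1.016, a3=7.236, a4=3.762, a5=1.020, a0=16.434; τ=−ln(0.7258)/16.434=0.020 → t=0.135; u2·a0=0.3066·16.434=5.039; a1+a2=4.416 < 5.039 ≤ a1+…+a3=11.652 → R3 fires; E=3 B=8 S=2 Y=5 R=8
Draw 4: a1=3.400, a2=1.524, a3=9.648, a4=5.016, a5=1.530, a0=21.118; τ=−ln(0.1265)/21.118=0.098 → t=0.232; u2·a0=0.4342·21.118=9.169; a1+a2=4.924 < 9.169 ≤ a1+…+a3=14.572 → R3 fires; E=4 B=9 S=2 Y=5 R=7
Draw 5: a1=3.400, a2=2.032, a3=11.256, a4=5.852, a5=2.040, a0=24.580; τ=−ln(0.1457)/24.580=0.078 → t=0.311; u2·a0=0.1748·24.580=4.297; a1=3.400 < 4.297 ≤ a1+a2=5.432 → R2 fires; E=3 B=11 S=1 Y=5 R=7
Draw 6: a1=1.700, a2=0.762, a3=8.442, a4=4.389, a5=1.530, a0=16.823; τ=−ln(0.4745)/16.823=0.044 → t=0.355; u2·a0=0.5189·16.823=8.729; a1+a2=2.462 < 8.729 ≤ a1+…+a3=10.904 → R3 fires; E=4 B=12 S=1 Y=5 R=6
Draw 7: a1=1.700, a2=1.016, a3=9.648, a4=5.016, a5=2.040, a0=19.420; τ=−ln(0.1322)/19.420=0.104 → t=0.459 > T=0.43: stop.
R first becomes ≤ 7 when it reaches 7 at the event at t=0.232.

Threshold first reached at t = 0.232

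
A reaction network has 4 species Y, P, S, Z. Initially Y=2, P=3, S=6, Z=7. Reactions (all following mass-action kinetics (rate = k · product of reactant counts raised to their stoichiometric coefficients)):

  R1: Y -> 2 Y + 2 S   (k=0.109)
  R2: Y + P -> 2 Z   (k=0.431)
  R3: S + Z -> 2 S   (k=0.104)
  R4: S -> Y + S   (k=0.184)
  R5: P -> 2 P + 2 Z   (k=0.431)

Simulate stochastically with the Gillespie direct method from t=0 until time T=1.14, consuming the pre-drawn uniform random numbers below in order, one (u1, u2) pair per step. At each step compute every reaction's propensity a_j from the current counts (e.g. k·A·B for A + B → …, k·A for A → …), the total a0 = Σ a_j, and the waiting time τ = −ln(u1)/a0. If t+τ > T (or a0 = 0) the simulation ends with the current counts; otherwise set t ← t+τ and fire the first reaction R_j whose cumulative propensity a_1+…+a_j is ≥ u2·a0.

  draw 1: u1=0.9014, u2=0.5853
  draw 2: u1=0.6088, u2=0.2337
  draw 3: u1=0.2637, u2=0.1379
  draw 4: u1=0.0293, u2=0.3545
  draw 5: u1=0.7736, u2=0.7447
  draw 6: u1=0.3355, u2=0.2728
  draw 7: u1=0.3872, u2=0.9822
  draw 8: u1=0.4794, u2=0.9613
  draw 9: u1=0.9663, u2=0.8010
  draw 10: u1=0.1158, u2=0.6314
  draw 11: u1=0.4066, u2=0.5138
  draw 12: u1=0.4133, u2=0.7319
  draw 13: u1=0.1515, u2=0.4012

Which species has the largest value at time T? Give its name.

Dominant species at T: S

t=0.000: Y=2 P=3 S=6 Z=7
Draw 1: a1=0.218, a2=2.586, a3=4.368, a4=1.104, a5=1.293, a0=9.569; τ=−ln(0.9014)/9.569=0.011 → t=0.011; u2·a0=0.5853·9.569=5.601; a1+a2=2.804 < 5.601 ≤ a1+…+a3=7.172 → R3 fires; Y=2 P=3 S=7 Z=6
Draw 2: a1=0.218, a2=2.586, a3=4.368, a4=1.288, a5=1.293, a0=9.753; τ=−ln(0.6088)/9.753=0.051 → t=0.062; u2·a0=0.2337·9.753=2.279; a1=0.218 < 2.279 ≤ a1+a2=2.804 → R2 fires; Y=1 P=2 S=7 Z=8
Draw 3: a1=0.109, a2=0.862, a3=5.824, a4=1.288, a5=0.862, a0=8.945; τ=−ln(0.2637)/8.945=0.149 → t=0.211; u2·a0=0.1379·8.945=1.234; a1+a2=0.971 < 1.234 ≤ a1+…+a3=6.795 → R3 fires; Y=1 P=2 S=8 Z=7
Draw 4: a1=0.109, a2=0.862, a3=5.824, a4=1.472, a5=0.862, a0=9.129; τ=−ln(0.0293)/9.129=0.387 → t=0.597; u2·a0=0.3545·9.129=3.236; a1+a2=0.971 < 3.236 ≤ a1+…+a3=6.795 → R3 fires; Y=1 P=2 S=9 Z=6
Draw 5: a1=0.109, a2=0.862, a3=5.616, a4=1.656, a5=0.862, a0=9.105; τ=−ln(0.7736)/9.105=0.028 → t=0.626; u2·a0=0.7447·9.105=6.780; a1+…+a3=6.587 < 6.780 ≤ a1+…+a4=8.243 → R4 fires; Y=2 P=2 S=9 Z=6
Draw 6: a1=0.218, a2=1.724, a3=5.616, a4=1.656, a5=0.862, a0=10.076; τ=−ln(0.3355)/10.076=0.108 → t=0.734; u2·a0=0.2728·10.076=2.749; a1+a2=1.942 < 2.749 ≤ a1+…+a3=7.558 → R3 fires; Y=2 P=2 S=10 Z=5
Draw 7: a1=0.218, a2=1.724, a3=5.200, a4=1.840, a5=0.862, a0=9.844; τ=−ln(0.3872)/9.844=0.096 → t=0.830; u2·a0=0.9822·9.844=9.669; a1+…+a4=8.982 < 9.669 ≤ a1+…+a5=9.844 → R5 fires; Y=2 P=3 S=10 Z=7
Draw 8: a1=0.218, a2=2.586, a3=7.280, a4=1.840, a5=1.293, a0=13.217; τ=−ln(0.4794)/13.217=0.056 → t=0.886; u2·a0=0.9613·13.217=12.706; a1+…+a4=11.924 < 12.706 ≤ a1+…+a5=13.217 → R5 fires; Y=2 P=4 S=10 Z=9
Draw 9: a1=0.218, a2=3.448, a3=9.360, a4=1.840, a5=1.724, a0=16.590; τ=−ln(0.9663)/16.590=0.002 → t=0.888; u2·a0=0.8010·16.590=13.289; a1+…+a3=13.026 < 13.289 ≤ a1+…+a4=14.866 → R4 fires; Y=3 P=4 S=10 Z=9
Draw 10: a1=0.327, a2=5.172, a3=9.360, a4=1.840, a5=1.724, a0=18.423; τ=−ln(0.1158)/18.423=0.117 → t=1.005; u2·a0=0.6314·18.423=11.632; a1+a2=5.499 < 11.632 ≤ a1+…+a3=14.859 → R3 fires; Y=3 P=4 S=11 Z=8
Draw 11: a1=0.327, a2=5.172, a3=9.152, a4=2.024, a5=1.724, a0=18.399; τ=−ln(0.4066)/18.399=0.049 → t=1.054; u2·a0=0.5138·18.399=9.453; a1+a2=5.499 < 9.453 ≤ a1+…+a3=14.651 → R3 fires; Y=3 P=4 S=12 Z=7
Draw 12: a1=0.327, a2=5.172, a3=8.736, a4=2.208, a5=1.724, a0=18.167; τ=−ln(0.4133)/18.167=0.049 → t=1.103; u2·a0=0.7319·18.167=13.296; a1+a2=5.499 < 13.296 ≤ a1+…+a3=14.235 → R3 fires; Y=3 P=4 S=13 Z=6
Draw 13: a1=0.327, a2=5.172, a3=8.112, a4=2.392, a5=1.724, a0=17.727; τ=−ln(0.1515)/17.727=0.106 → t=1.209 > T=1.14: stop.
At T=1.14: Y=3 P=4 S=13 Z=6; the largest is S.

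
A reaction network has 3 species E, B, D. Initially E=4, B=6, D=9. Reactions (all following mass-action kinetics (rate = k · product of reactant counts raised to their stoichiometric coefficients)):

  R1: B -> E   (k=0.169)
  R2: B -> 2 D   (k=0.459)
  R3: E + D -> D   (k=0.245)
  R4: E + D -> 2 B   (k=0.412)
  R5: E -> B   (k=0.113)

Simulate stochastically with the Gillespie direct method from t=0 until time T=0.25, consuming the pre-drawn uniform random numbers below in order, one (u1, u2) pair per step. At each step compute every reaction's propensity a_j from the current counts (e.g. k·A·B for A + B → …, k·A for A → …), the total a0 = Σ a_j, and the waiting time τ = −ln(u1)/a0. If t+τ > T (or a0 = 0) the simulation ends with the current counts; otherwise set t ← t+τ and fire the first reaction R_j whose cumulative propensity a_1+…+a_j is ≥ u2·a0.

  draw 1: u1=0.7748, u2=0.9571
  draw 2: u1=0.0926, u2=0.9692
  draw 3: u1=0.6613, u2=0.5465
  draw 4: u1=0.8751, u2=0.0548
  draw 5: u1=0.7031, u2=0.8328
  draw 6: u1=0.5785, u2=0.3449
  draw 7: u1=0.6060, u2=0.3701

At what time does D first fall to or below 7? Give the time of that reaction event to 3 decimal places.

Threshold first reached at t = 0.122

t=0.000: E=4 B=6 D=9
Draw 1: a1=1.014, a2=2.754, a3=8.820, a4=14.832, a5=0.452, a0=27.872; τ=−ln(0.7748)/27.872=0.009 → t=0.009; u2·a0=0.9571·27.872=26.676; a1+…+a3=12.588 < 26.676 ≤ a1+…+a4=27.420 → R4 fires; E=3 B=8 D=8
Draw 2: a1=1.352, a2=3.672, a3=5.880, a4=9.888, a5=0.339, a0=21.131; τ=−ln(0.0926)/21.131=0.113 → t=0.122; u2·a0=0.9692·21.131=20.480; a1+…+a3=10.904 < 20.480 ≤ a1+…+a4=20.792 → R4 fires; E=2 B=10 D=7
Draw 3: a1=1.690, a2=4.590, a3=3.430, a4=5.768, a5=0.226, a0=15.704; τ=−ln(0.6613)/15.704=0.026 → t=0.148; u2·a0=0.5465·15.704=8.582; a1+a2=6.280 < 8.582 ≤ a1+…+a3=9.710 → R3 fires; E=1 B=10 D=7
Draw 4: a1=1.690, a2=4.590, a3=1.715, a4=2.884, a5=0.113, a0=10.992; τ=−ln(0.8751)/10.992=0.012 → t=0.160; u2·a0=0.0548·10.992=0.602 ≤ a1=1.690 → R1 fires; E=2 B=9 D=7
Draw 5: a1=1.521, a2=4.131, a3=3.430, a4=5.768, a5=0.226, a0=15.076; τ=−ln(0.7031)/15.076=0.023 → t=0.184; u2·a0=0.8328·15.076=12.555; a1+…+a3=9.082 < 12.555 ≤ a1+…+a4=14.850 → R4 fires; E=1 B=11 D=6
Draw 6: a1=1.859, a2=5.049, a3=1.470, a4=2.472, a5=0.113, a0=10.963; τ=−ln(0.5785)/10.963=0.050 → t=0.234; u2·a0=0.3449·10.963=3.781; a1=1.859 < 3.781 ≤ a1+a2=6.908 → R2 fires; E=1 B=10 D=8
Draw 7: a1=1.690, a2=4.590, a3=1.960, a4=3.296, a5=0.113, a0=11.649; τ=−ln(0.6060)/11.649=0.043 → t=0.277 > T=0.25: stop.
D first becomes ≤ 7 when it reaches 7 at the event at t=0.122.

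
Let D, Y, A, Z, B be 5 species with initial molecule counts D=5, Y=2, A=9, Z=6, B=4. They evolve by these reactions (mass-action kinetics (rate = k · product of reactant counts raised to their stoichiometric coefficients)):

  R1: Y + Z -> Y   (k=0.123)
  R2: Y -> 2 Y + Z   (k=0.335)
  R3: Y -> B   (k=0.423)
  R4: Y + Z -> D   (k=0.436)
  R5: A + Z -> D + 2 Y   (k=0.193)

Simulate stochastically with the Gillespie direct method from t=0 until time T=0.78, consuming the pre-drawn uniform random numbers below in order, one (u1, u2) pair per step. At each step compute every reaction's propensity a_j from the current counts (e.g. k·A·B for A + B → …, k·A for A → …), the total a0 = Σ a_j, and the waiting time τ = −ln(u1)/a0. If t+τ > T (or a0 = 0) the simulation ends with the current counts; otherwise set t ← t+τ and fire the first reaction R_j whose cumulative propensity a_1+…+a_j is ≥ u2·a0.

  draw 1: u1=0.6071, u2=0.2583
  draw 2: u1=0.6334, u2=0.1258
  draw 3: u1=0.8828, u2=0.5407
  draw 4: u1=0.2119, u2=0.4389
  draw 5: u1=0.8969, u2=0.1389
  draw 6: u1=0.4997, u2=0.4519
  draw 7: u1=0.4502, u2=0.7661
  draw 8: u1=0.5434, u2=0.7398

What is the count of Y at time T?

t=0.000: D=5 Y=2 A=9 Z=6 B=4
Draw 1: a1=1.476, a2=0.670, a3=0.846, a4=5.232, a5=10.422, a0=18.646; τ=−ln(0.6071)/18.646=0.027 → t=0.027; u2·a0=0.2583·18.646=4.816; a1+…+a3=2.992 < 4.816 ≤ a1+…+a4=8.224 → R4 fires; D=6 Y=1 A=9 Z=5 B=4
Draw 2: a1=0.615, a2=0.335, a3=0.423, a4=2.180, a5=8.685, a0=12.238; τ=−ln(0.6334)/12.238=0.037 → t=0.064; u2·a0=0.1258·12.238=1.540; a1+…+a3=1.373 < 1.540 ≤ a1+…+a4=3.553 → R4 fires; D=7 Y=0 A=9 Z=4 B=4
Draw 3: a1=0.000, a2=0.000, a3=0.000, a4=0.000, a5=6.948, a0=6.948; τ=−ln(0.8828)/6.948=0.018 → t=0.082; u2·a0=0.5407·6.948=3.757; a1+…+a4=0.000 < 3.757 ≤ a1+…+a5=6.948 → R5 fires; D=8 Y=2 A=8 Z=3 B=4
Draw 4: a1=0.738, a2=0.670, a3=0.846, a4=2.616, a5=4.632, a0=9.502; τ=−ln(0.2119)/9.502=0.163 → t=0.245; u2·a0=0.4389·9.502=4.170; a1+…+a3=2.254 < 4.170 ≤ a1+…+a4=4.870 → R4 fires; D=9 Y=1 A=8 Z=2 B=4
Draw 5: a1=0.246, a2=0.335, a3=0.423, a4=0.872, a5=3.088, a0=4.964; τ=−ln(0.8969)/4.964=0.022 → t=0.267; u2·a0=0.1389·4.964=0.689; a1+a2=0.581 < 0.689 ≤ a1+…+a3=1.004 → R3 fires; D=9 Y=0 A=8 Z=2 B=5
Draw 6: a1=0.000, a2=0.000, a3=0.000, a4=0.000, a5=3.088, a0=3.088; τ=−ln(0.4997)/3.088=0.225 → t=0.492; u2·a0=0.4519·3.088=1.395; a1+…+a4=0.000 < 1.395 ≤ a1+…+a5=3.088 → R5 fires; D=10 Y=2 A=7 Z=1 B=5
Draw 7: a1=0.246, a2=0.670, a3=0.846, a4=0.872, a5=1.351, a0=3.985; τ=−ln(0.4502)/3.985=0.200 → t=0.692; u2·a0=0.7661·3.985=3.053; a1+…+a4=2.634 < 3.053 ≤ a1+…+a5=3.985 → R5 fires; D=11 Y=4 A=6 Z=0 B=5
Draw 8: a1=0.000, a2=1.340, a3=1.692, a4=0.000, a5=0.000, a0=3.032; τ=−ln(0.5434)/3.032=0.201 → t=0.893 > T=0.78: stop.
Read off Y at T=0.78: 4

Y at T = 4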